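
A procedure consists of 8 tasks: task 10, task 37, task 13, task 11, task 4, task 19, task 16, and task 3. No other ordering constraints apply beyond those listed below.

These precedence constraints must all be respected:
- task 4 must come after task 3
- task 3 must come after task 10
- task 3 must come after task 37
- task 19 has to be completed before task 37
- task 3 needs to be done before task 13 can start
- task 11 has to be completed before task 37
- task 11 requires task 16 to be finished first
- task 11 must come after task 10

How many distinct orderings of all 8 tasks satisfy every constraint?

The tasks with no prerequisites are task 10, task 19, task 16; any of them can be placed first.
Enumerating by repeatedly choosing an available task (one whose prerequisites are all placed) gives 16 distinct complete orderings.

16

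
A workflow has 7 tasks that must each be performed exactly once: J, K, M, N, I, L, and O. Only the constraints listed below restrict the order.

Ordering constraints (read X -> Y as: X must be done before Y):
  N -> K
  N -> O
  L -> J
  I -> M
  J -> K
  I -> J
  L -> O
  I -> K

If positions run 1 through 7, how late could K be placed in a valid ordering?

Nothing depends on K, so it can be the final task, position 7.

7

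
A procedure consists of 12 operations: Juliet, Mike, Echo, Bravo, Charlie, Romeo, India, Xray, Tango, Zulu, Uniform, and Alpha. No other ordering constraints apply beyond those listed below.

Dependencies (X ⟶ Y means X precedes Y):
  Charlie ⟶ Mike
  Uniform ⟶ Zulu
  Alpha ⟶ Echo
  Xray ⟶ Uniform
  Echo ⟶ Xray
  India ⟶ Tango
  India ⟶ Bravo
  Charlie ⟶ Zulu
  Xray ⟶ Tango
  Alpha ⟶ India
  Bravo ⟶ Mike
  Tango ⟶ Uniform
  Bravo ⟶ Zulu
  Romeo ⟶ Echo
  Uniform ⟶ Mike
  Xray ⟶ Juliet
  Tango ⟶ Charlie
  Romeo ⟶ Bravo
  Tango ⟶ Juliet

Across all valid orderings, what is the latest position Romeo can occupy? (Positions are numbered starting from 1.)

3

Following every chain forward from Romeo, the operations that must come later are Juliet, Mike, Echo, Bravo, Charlie, Xray, Tango, Zulu, Uniform — 9 of them.
With 9 mandatory successors out of 12 operations total, the latest slot for Romeo is 12−9 = 3, and it's reachable by doing all non-successors before Romeo.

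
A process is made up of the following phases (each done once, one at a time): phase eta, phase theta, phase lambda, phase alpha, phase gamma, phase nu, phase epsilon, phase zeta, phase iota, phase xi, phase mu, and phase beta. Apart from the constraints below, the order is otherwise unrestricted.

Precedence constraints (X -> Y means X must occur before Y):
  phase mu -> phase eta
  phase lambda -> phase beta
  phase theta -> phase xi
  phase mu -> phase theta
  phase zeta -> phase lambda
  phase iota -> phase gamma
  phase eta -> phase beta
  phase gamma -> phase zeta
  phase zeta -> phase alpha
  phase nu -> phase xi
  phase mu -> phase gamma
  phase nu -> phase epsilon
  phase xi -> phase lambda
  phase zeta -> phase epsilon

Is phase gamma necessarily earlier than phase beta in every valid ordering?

Yes

Tracing the constraints gives a chain: phase gamma → phase zeta → phase lambda → phase beta.
Hence phase gamma necessarily comes before phase beta.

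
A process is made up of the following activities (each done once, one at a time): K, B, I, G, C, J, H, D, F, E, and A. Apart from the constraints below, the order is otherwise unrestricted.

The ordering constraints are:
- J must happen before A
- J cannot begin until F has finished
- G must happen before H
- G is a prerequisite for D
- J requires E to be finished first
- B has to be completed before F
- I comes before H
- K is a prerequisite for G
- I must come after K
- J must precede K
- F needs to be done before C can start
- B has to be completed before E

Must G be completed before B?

There is a chain B → F → J → K → G, which puts B before G.
So G never precedes B.

No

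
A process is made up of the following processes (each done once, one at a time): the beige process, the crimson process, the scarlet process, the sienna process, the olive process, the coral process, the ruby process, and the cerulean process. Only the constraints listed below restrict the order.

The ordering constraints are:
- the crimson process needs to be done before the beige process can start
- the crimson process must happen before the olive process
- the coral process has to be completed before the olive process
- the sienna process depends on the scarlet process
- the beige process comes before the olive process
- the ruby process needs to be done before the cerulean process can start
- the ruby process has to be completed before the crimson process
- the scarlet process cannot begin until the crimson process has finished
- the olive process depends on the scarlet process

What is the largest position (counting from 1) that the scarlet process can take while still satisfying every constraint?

6

Following every chain forward from the scarlet process, the processes that must come later are the sienna process, the olive process — 2 of them.
With 2 mandatory successors out of 8 processes total, the latest slot for the scarlet process is 8−2 = 6, and it's reachable by doing all non-successors before the scarlet process.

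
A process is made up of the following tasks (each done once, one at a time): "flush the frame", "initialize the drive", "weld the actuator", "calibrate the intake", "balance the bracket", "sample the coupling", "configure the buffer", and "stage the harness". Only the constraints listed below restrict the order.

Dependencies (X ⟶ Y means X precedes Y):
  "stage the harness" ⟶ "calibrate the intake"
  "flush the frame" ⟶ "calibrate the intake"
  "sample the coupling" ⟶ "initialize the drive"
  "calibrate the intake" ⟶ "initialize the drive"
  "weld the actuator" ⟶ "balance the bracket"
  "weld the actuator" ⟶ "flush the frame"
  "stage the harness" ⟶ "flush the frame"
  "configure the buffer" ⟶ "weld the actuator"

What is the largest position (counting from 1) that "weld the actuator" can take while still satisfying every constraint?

The tasks that are forced after "weld the actuator", directly or by a chain of constraints, are "flush the frame", "initialize the drive", "calibrate the intake", "balance the bracket". That's 4 tasks.
With 4 mandatory successors out of 8 tasks total, the latest slot for "weld the actuator" is 8−4 = 4, and it's reachable by doing all non-successors before "weld the actuator".

4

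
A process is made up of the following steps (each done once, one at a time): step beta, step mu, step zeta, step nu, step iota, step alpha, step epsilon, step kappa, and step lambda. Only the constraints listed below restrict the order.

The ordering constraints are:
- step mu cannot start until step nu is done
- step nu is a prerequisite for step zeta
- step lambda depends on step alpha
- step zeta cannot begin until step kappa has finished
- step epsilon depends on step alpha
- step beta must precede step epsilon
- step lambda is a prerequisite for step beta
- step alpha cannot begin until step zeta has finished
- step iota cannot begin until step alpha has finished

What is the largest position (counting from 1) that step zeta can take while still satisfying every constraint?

4

Following every chain forward from step zeta, the steps that must come later are step beta, step iota, step alpha, step epsilon, step lambda — 5 of them.
So at least 5 steps follow step zeta, putting step zeta no later than position 4. That position is achievable by scheduling everything else first.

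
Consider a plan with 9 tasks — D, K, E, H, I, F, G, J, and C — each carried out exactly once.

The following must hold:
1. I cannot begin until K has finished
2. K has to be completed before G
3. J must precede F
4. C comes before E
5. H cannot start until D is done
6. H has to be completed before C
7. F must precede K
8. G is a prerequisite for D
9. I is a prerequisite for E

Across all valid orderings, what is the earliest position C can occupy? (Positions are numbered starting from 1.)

7

Every task that must precede C has to come before it. Tracing all chains that end at C, those tasks are: D, K, H, F, G, J — 6 in total.
With 6 mandatory predecessors, the earliest C can sit is position 6+1 = 7, and placing just those 6 first achieves it.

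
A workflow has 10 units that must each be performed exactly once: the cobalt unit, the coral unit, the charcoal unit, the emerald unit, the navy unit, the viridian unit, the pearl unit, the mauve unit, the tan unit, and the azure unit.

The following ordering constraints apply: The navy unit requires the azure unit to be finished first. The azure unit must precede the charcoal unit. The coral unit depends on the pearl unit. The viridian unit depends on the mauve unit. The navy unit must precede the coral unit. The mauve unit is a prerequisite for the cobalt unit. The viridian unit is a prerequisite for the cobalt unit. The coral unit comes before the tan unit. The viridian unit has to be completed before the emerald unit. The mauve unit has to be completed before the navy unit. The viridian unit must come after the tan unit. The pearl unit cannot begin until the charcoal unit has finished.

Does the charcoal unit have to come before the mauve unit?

No chain of constraints connects the charcoal unit to the mauve unit in either direction.
A valid ordering placing the mauve unit before the charcoal unit exists, so the answer is no.

No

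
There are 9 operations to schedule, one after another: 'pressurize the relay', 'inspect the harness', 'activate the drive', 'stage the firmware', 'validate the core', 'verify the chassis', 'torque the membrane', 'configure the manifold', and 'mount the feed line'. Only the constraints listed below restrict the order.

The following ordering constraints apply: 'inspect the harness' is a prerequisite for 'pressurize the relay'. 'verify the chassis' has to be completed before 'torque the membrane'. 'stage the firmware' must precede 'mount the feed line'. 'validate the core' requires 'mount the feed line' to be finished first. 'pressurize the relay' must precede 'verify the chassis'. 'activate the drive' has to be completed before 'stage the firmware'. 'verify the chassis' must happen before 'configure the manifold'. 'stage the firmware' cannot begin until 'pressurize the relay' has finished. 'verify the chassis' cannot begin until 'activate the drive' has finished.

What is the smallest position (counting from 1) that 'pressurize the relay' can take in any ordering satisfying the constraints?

The only operation forced before 'pressurize the relay' (directly or transitively) is 'inspect the harness'.
So at minimum 1 operation comes before 'pressurize the relay', putting 'pressurize the relay' no earlier than position 2. That position is achievable by scheduling exactly that predecessor first.

2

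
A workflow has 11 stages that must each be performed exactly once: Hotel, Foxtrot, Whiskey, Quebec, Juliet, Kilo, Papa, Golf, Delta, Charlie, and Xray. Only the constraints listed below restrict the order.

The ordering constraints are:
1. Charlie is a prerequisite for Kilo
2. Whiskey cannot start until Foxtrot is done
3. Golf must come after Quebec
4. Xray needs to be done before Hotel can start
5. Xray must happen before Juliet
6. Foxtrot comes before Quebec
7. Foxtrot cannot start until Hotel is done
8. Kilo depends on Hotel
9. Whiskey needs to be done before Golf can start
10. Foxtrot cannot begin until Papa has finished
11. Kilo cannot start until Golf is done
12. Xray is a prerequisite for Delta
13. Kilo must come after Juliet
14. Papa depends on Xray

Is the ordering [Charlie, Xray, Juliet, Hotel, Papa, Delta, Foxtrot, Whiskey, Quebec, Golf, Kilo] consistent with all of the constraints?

Every stated constraint is respected: Charlie sits at position 1, ahead of Kilo at position 11, and each of the other listed pairs likewise has the predecessor earlier in the sequence.

Yes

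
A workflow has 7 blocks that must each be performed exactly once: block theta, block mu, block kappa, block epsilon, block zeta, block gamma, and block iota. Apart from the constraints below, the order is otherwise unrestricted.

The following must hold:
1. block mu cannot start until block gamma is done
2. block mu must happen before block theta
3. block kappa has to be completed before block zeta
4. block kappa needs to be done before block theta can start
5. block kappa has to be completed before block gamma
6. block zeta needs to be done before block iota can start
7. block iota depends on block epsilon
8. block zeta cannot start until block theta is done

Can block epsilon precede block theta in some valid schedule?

Nothing in the constraints forces block theta before block epsilon — there is no chain from block theta to block epsilon.
So a valid ordering placing block epsilon earlier than block theta exists.

Yes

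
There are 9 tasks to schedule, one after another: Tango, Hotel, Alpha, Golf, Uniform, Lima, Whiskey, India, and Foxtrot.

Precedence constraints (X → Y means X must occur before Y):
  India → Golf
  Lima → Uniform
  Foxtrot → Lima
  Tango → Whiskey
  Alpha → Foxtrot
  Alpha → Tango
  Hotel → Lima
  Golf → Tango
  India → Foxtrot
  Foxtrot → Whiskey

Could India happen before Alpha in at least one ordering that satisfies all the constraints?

The constraints leave India and Alpha unordered relative to each other; nothing requires Alpha earlier.
So a valid ordering placing India earlier than Alpha exists.

Yes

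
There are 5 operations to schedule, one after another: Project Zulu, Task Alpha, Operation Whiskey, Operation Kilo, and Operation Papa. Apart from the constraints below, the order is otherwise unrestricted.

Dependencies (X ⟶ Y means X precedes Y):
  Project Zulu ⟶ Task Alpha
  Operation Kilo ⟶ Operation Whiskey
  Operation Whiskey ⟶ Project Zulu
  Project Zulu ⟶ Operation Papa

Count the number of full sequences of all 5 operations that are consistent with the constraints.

Operation Kilo is the only operation with nothing required before it, so every ordering starts there.
Systematically extending each partial ordering one operation at a time and counting, there are 2 complete orderings.

2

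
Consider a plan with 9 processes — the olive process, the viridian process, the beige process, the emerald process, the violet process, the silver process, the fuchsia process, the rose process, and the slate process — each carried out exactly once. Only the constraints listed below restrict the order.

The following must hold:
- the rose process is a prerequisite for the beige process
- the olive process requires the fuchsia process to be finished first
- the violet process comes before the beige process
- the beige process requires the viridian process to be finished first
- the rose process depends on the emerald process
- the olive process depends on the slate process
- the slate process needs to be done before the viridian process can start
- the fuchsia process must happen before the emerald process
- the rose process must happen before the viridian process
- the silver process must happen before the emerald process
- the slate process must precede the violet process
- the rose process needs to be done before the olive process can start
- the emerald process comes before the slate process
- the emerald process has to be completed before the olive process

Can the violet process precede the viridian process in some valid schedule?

Yes

No chain of constraints runs from the viridian process to the violet process, so the viridian process is not required to come first.
So a valid ordering placing the violet process earlier than the viridian process exists.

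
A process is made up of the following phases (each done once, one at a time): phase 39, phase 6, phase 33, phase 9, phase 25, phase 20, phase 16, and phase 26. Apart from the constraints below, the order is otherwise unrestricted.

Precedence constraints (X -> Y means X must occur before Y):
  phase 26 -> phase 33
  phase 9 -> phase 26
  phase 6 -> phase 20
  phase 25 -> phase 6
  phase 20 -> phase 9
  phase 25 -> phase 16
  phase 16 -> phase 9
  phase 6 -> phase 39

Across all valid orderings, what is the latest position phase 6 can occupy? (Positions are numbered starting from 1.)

3

Every phase that must follow phase 6 has to come after it. Tracing all chains starting from phase 6, those phases are: phase 39, phase 33, phase 9, phase 20, phase 26 — 5 in total.
So at least 5 phases follow phase 6, putting phase 6 no later than position 3. That position is achievable by scheduling everything else first.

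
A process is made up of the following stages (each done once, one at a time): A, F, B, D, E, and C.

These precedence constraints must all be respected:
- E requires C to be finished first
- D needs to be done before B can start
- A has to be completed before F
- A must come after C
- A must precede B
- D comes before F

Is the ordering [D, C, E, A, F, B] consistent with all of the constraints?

Yes

Every stated constraint is respected: D sits at position 1, ahead of B at position 6, and each of the other listed pairs likewise has the predecessor earlier in the sequence.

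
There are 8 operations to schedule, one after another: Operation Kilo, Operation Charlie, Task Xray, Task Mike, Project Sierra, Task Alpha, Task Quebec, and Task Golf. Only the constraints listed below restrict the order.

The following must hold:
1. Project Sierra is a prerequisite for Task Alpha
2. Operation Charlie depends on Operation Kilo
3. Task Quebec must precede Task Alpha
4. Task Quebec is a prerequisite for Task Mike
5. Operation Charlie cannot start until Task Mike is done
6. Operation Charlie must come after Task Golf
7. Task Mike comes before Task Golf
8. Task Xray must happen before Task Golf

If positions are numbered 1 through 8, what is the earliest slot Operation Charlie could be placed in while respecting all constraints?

6

Every operation that must precede Operation Charlie has to come before it. Tracing all chains that end at Operation Charlie, those operations are: Operation Kilo, Task Xray, Task Mike, Task Quebec, Task Golf — 5 in total.
With 5 mandatory predecessors, the earliest Operation Charlie can sit is position 5+1 = 6, and placing just those 5 first achieves it.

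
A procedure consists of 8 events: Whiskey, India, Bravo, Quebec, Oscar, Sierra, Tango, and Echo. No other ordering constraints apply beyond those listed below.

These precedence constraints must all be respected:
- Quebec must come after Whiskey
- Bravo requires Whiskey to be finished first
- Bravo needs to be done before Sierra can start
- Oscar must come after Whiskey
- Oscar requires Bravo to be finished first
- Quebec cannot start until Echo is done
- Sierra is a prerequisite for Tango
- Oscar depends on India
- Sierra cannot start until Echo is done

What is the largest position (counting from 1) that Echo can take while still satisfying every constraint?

5

The events that are forced after Echo, directly or by a chain of constraints, are Quebec, Sierra, Tango. That's 3 events.
So at least 3 events follow Echo, putting Echo no later than position 5. That position is achievable by scheduling everything else first.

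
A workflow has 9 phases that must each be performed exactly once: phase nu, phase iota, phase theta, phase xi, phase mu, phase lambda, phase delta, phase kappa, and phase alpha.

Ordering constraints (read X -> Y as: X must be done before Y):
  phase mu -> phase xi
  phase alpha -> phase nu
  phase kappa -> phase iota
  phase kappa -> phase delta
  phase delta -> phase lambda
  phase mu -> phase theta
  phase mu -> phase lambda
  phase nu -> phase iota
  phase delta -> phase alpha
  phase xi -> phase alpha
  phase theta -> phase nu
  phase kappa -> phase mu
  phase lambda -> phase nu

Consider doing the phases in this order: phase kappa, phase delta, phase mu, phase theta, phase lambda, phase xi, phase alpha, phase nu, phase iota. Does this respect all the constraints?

Yes

Every stated constraint is respected: phase kappa sits at position 1, ahead of phase iota at position 9, and each of the other listed pairs likewise has the predecessor earlier in the sequence.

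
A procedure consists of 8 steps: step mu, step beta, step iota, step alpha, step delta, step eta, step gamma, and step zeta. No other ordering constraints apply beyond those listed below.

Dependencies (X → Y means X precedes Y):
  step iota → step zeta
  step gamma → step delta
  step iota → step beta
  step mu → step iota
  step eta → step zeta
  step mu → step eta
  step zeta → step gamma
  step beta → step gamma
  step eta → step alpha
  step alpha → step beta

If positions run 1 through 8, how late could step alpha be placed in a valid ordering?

Every step that must follow step alpha has to come after it. Tracing all chains starting from step alpha, those steps are: step beta, step delta, step gamma — 3 in total.
With 3 mandatory successors out of 8 steps total, the latest slot for step alpha is 8−3 = 5, and it's reachable by doing all non-successors before step alpha.

5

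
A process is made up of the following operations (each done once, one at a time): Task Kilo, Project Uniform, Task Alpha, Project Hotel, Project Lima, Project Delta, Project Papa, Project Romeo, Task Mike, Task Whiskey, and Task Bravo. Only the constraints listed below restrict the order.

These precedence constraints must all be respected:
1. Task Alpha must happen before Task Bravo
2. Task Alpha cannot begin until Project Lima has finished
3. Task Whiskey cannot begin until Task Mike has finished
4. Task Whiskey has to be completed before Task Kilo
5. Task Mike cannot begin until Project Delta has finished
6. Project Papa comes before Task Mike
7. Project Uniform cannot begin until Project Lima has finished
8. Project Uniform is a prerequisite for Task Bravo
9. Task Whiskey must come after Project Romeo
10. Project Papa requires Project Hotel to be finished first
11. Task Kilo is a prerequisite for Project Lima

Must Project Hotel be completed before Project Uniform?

Tracing the constraints gives a chain: Project Hotel → Project Papa → Task Mike → Task Whiskey → Task Kilo → Project Lima → Project Uniform.
So Project Hotel must precede Project Uniform in any valid ordering.

Yes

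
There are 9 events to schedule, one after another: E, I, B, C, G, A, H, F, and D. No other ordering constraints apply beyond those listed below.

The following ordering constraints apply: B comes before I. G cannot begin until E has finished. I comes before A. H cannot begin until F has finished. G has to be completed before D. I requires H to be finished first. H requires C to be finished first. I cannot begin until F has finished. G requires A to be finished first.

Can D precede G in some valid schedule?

The constraints give a chain G → D, which forces G before D.
So no valid ordering can have D before G.

No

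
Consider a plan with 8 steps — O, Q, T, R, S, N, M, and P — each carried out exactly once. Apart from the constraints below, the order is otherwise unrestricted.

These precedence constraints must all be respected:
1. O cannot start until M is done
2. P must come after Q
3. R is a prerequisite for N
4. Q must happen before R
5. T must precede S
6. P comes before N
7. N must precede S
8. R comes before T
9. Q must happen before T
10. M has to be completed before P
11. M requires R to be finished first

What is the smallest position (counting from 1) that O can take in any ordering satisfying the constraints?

4

Every step that must precede O has to come before it. Tracing all chains that end at O, those steps are: Q, R, M — 3 in total.
With 3 mandatory predecessors, the earliest O can sit is position 3+1 = 4, and placing just those 3 first achieves it.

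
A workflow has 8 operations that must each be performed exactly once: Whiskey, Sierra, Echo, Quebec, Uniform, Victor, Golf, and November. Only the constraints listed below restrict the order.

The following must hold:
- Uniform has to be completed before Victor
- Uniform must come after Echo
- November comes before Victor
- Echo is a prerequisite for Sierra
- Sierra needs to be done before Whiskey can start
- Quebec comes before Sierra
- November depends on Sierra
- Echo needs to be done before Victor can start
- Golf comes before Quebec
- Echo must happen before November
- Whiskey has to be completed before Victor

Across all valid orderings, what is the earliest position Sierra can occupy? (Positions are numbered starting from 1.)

4

Every operation that must precede Sierra has to come before it. Tracing all chains that end at Sierra, those operations are: Echo, Quebec, Golf — 3 in total.
With 3 mandatory predecessors, the earliest Sierra can sit is position 3+1 = 4, and placing just those 3 first achieves it.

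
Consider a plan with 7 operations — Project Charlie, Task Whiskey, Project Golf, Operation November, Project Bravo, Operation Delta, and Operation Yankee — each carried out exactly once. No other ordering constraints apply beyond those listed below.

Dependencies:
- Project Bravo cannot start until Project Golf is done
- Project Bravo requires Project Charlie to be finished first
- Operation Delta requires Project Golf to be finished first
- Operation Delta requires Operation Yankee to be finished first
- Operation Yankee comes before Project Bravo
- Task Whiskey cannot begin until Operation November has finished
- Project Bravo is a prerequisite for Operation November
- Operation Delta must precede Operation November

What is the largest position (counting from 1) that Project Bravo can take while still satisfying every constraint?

Following every chain forward from Project Bravo, the operations that must come later are Task Whiskey, Operation November — 2 of them.
So at least 2 operations follow Project Bravo, putting Project Bravo no later than position 5. That position is achievable by scheduling everything else first.

5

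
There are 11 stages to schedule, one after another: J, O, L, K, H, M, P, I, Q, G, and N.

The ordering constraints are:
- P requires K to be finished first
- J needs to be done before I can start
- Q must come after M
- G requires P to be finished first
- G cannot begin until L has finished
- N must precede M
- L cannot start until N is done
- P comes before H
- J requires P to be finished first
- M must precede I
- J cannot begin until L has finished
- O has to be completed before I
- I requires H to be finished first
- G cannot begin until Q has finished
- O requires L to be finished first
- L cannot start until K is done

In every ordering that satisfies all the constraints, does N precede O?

Yes

Chaining the stated constraints: N → L → O.
Hence N necessarily comes before O.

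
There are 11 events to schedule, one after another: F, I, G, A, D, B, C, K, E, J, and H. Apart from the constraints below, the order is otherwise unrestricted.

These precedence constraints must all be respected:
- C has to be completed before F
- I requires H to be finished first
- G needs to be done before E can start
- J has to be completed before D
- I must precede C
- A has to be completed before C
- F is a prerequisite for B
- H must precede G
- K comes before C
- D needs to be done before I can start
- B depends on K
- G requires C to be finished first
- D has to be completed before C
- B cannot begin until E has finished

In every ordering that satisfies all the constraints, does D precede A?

No

Nothing in the constraints links D and A; they are unordered relative to each other.
So D can come before A or after — it is not forced.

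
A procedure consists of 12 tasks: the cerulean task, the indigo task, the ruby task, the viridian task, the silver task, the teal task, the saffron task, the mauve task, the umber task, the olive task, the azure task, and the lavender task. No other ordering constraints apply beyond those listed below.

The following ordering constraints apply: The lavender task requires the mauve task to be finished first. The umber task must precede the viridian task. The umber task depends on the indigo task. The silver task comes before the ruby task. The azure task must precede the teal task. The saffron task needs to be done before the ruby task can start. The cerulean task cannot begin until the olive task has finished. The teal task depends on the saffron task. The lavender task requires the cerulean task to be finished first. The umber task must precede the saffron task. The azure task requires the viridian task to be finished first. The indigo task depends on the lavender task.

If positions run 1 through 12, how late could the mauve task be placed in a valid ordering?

4

Every task that must follow the mauve task has to come after it. Tracing all chains starting from the mauve task, those tasks are: the indigo task, the ruby task, the viridian task, the teal task, the saffron task, the umber task, the azure task, the lavender task — 8 in total.
With 8 mandatory successors out of 12 tasks total, the latest slot for the mauve task is 12−8 = 4, and it's reachable by doing all non-successors before the mauve task.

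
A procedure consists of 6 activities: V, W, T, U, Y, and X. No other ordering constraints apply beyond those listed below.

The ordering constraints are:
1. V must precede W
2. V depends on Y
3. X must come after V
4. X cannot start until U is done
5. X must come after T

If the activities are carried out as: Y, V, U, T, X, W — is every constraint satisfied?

Yes

Going through the constraints one by one, each required predecessor appears earlier in the sequence than its dependent — e.g. V (position 2) is before W (position 6), as required.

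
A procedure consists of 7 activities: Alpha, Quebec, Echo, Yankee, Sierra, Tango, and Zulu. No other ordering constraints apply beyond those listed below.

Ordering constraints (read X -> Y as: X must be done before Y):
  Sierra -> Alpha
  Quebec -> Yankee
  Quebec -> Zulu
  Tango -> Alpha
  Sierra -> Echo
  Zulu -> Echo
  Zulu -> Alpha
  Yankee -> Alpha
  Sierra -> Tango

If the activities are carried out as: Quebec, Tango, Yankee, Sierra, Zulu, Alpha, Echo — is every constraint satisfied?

Here Sierra comes after Tango.
That contradicts the constraint that Sierra must precede Tango.

No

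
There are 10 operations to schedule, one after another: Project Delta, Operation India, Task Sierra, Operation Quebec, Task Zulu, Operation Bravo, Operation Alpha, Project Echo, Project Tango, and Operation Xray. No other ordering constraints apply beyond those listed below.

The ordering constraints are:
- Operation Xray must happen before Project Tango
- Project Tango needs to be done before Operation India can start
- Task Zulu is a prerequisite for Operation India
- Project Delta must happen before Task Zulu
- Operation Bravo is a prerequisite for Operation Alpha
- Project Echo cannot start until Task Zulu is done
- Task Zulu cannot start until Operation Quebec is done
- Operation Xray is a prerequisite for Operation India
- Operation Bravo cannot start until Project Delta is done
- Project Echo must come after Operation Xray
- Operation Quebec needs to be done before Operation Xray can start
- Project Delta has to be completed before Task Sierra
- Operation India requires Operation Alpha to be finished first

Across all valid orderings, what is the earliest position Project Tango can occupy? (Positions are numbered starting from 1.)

Working backwards through the constraints from Project Tango, its full set of required predecessors is Operation Quebec, Operation Xray — 2 of them.
With 2 mandatory predecessors, the earliest Project Tango can sit is position 2+1 = 3, and placing just those 2 first achieves it.

3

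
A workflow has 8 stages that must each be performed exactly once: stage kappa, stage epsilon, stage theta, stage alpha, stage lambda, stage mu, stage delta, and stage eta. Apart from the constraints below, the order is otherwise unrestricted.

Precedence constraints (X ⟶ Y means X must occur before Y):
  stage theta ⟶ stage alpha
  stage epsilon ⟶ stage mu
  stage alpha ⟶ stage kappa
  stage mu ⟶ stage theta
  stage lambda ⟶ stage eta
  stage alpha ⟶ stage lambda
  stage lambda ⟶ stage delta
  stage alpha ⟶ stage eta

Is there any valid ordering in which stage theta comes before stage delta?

The constraints force stage theta before stage delta, so yes — every valid ordering has stage theta earlier.

Yes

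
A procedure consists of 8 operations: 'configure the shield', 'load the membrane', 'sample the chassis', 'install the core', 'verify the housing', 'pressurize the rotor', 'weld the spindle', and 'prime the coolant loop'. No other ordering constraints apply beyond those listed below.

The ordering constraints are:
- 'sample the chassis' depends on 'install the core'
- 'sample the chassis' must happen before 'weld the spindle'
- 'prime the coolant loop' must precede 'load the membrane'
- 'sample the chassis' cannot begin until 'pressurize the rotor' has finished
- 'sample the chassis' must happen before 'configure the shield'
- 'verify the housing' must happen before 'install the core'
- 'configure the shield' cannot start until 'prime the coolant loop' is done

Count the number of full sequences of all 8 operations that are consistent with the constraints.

3 operations have no prerequisites ('verify the housing', 'pressurize the rotor', 'prime the coolant loop'), so any of them could come first.
Enumerating by repeatedly choosing an available operation (one whose prerequisites are all placed) gives 156 distinct complete orderings.

156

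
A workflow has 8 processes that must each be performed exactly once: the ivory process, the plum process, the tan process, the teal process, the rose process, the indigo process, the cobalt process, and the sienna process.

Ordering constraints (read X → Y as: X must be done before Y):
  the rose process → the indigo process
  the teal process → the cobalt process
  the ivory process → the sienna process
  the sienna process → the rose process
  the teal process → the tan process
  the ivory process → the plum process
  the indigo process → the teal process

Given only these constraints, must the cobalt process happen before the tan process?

No

Nothing in the constraints links the cobalt process and the tan process; they are unordered relative to each other.
There exist valid orderings with the tan process before the cobalt process, so the cobalt process is not required to come first.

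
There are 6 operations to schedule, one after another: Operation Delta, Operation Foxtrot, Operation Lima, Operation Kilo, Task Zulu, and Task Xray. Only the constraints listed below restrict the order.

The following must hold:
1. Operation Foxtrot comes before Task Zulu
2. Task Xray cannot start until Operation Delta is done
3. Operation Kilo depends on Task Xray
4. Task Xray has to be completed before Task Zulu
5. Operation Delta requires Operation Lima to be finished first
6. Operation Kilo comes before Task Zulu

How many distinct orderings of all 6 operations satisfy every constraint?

The operations with no prerequisites are Operation Foxtrot, Operation Lima; any of them can be placed first.
Enumerating by repeatedly choosing an available operation (one whose prerequisites are all placed) gives 5 distinct complete orderings.

5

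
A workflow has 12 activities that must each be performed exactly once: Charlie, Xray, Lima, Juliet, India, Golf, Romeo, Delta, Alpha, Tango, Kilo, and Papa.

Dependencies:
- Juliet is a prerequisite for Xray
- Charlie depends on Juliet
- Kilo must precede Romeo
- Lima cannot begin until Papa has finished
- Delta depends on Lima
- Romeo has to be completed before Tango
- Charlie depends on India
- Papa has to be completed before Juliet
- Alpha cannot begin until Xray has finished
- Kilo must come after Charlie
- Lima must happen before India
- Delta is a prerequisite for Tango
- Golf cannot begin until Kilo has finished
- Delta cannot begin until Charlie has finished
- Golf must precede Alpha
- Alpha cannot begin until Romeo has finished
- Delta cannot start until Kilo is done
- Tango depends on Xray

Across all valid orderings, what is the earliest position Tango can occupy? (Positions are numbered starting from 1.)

Working backwards through the constraints from Tango, its full set of required predecessors is Charlie, Xray, Lima, Juliet, India, Romeo, Delta, Kilo, Papa — 9 of them.
With 9 mandatory predecessors, the earliest Tango can sit is position 9+1 = 10, and placing just those 9 first achieves it.

10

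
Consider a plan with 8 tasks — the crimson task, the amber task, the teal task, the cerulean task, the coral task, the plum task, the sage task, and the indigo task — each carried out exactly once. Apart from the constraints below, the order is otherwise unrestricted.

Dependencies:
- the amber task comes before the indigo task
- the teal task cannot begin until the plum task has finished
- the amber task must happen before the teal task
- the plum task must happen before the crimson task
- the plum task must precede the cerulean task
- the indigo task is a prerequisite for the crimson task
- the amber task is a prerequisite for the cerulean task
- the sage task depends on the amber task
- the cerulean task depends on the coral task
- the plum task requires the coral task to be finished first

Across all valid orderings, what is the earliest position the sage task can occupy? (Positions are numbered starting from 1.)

Working backwards through the constraints from the sage task, its only required predecessor is the amber task.
So at minimum 1 task comes before the sage task, putting the sage task no earlier than position 2. That position is achievable by scheduling exactly that predecessor first.

2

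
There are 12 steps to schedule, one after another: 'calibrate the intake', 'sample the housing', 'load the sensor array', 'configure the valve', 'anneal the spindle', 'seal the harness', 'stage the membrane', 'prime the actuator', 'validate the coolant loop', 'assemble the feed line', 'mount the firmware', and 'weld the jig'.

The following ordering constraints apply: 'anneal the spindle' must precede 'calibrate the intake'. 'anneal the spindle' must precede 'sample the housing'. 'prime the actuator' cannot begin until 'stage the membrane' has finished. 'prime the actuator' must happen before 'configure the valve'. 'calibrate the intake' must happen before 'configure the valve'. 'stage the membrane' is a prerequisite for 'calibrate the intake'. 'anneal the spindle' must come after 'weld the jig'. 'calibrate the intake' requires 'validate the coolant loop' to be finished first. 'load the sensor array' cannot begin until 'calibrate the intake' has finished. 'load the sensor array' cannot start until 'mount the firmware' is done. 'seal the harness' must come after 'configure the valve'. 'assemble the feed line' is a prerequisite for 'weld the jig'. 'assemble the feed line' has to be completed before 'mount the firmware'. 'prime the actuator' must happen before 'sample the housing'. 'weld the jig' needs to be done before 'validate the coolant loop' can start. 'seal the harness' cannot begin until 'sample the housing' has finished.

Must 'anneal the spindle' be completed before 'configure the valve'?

Tracing the constraints gives a chain: 'anneal the spindle' → 'calibrate the intake' → 'configure the valve'.
That forces 'anneal the spindle' before 'configure the valve' in every valid schedule.

Yes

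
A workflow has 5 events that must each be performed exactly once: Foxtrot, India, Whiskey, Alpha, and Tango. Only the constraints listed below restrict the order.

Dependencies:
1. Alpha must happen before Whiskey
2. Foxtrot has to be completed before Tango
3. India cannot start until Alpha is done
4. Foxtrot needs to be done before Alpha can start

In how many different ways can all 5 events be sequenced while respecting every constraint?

Only Foxtrot has no prerequisites, so it must go first.
Enumerating by repeatedly choosing an available event (one whose prerequisites are all placed) gives 8 distinct complete orderings.

8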